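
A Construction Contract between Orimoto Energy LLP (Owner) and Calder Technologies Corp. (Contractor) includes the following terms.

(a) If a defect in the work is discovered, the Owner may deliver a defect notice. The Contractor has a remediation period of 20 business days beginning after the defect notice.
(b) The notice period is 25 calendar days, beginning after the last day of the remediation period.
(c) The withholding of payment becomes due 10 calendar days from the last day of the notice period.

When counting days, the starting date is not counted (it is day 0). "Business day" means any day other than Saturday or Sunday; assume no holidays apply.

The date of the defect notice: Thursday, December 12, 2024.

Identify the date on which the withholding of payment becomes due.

The last day of the remediation period: 20 business days after Thursday, December 12, 2024, skipping weekends — Dec 13, Dec 16, Dec 17, Dec 18, …, Jan 7, Jan 8, Jan 9 — lands on Thursday, January 9, 2025.
Adding 25 calendar days to January 9, 2025 gives February 3, 2025, which is the last day of the notice period.
The date on which the withholding of payment becomes due: February 3, 2025 + 10 days = February 13, 2025.

February 13, 2025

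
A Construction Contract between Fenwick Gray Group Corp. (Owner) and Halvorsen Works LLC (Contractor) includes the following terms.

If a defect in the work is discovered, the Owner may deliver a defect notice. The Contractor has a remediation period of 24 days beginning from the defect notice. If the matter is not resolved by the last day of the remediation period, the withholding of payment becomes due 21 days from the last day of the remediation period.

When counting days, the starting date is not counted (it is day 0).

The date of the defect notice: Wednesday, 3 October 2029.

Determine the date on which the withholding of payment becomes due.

17 November 2029

Adding 24 calendar days to 3 October 2029 gives 27 October 2029, which is the last day of the remediation period.
Adding 21 calendar days to 27 October 2029 gives 17 November 2029, which is the date on which the withholding of payment becomes due.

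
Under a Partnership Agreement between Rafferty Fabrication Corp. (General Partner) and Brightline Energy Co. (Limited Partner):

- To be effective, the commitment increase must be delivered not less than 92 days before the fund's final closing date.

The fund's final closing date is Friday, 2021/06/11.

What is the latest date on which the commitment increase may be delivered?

2021/03/11

2021/06/11 minus 92 days is 2021/03/11.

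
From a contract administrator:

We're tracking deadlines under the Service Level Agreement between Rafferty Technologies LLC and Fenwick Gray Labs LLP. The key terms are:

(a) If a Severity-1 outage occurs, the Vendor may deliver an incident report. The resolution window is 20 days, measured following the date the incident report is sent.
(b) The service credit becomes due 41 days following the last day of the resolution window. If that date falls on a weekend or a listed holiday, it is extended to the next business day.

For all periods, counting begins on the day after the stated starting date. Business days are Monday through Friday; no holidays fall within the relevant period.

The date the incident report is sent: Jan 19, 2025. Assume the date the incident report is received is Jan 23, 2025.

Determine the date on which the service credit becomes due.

Mar 21, 2025

Adding 20 calendar days to Jan 19, 2025 gives Feb 8, 2025, which is the last day of the resolution window.
The date on which the service credit becomes due: 41 calendar days after Feb 8, 2025 is Mar 21, 2025. Mar 21, 2025 is a Friday, so no roll-forward applies.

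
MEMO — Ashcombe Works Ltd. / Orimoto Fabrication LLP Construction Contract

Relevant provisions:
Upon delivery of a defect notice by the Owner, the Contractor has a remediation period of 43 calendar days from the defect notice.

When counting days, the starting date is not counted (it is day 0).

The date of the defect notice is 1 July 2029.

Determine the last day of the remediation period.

13 August 2029

The last day of the remediation period: 43 calendar days after 1 July 2029 is 13 August 2029.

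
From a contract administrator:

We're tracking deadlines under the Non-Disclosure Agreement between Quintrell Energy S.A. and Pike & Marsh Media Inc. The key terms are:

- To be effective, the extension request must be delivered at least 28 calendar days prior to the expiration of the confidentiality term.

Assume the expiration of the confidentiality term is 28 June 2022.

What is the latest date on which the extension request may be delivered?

28 June 2022 minus 28 days is 31 May 2022.

31 May 2022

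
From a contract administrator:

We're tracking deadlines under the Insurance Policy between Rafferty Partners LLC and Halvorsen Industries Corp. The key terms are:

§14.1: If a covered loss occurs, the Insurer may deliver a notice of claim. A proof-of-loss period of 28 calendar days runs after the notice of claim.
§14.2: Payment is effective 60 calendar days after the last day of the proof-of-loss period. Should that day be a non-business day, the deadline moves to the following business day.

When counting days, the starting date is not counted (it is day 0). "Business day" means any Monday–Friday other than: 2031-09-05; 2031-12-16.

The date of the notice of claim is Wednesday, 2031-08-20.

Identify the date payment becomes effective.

2031-11-17

The last day of the proof-of-loss period: 2031-08-20 + 28 days = 2031-09-17.
Adding 60 calendar days to 2031-09-17 gives 2031-11-16, which is the date payment becomes effective. That falls on a Sunday, so it rolls to the next business day, Monday, 2031-11-17.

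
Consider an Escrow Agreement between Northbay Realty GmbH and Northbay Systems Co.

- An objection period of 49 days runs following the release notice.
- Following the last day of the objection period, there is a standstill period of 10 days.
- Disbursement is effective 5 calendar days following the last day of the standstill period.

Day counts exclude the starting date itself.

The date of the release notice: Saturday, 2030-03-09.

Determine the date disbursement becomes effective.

2030-05-12

The last day of the objection period: 49 calendar days after 2030-03-09 is 2030-04-27.
Adding 10 calendar days to 2030-04-27 gives 2030-05-07, which is the last day of the standstill period.
Adding 5 calendar days to 2030-05-07 gives 2030-05-12, which is the date disbursement becomes effective.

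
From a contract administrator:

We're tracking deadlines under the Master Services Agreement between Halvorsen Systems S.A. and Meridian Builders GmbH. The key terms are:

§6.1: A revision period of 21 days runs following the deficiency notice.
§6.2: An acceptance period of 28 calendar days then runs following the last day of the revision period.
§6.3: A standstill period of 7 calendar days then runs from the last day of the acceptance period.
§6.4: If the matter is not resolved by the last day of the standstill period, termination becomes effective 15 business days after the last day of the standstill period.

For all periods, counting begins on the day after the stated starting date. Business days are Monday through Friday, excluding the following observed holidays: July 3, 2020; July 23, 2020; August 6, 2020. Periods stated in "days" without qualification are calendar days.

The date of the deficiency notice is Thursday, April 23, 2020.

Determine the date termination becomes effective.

July 10, 2020

Adding 21 calendar days to April 23, 2020 gives May 14, 2020, which is the last day of the revision period.
Adding 28 calendar days to May 14, 2020 gives June 11, 2020, which is the last day of the acceptance period.
Adding 7 calendar days to June 11, 2020 gives June 18, 2020, which is the last day of the standstill period.
From Thursday, June 18, 2020, 15 business days (Jun 19, Jun 22, Jun 23, Jun 24, …, Jul 8, Jul 9, Jul 10, skipping weekends and the listed holiday on Jul 3) brings us to Friday, July 10, 2020, which is the date termination becomes effective.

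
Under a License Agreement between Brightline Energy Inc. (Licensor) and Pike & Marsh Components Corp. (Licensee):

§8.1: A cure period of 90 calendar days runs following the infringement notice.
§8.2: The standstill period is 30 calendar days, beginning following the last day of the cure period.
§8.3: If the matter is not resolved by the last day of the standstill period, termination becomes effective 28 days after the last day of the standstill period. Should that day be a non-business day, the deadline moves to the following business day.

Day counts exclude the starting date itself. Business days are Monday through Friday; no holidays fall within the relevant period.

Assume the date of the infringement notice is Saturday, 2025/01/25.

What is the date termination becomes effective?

The last day of the cure period: 90 calendar days after 2025/01/25 is 2025/04/25.
The last day of the standstill period: 2025/04/25 + 30 days = 2025/05/25.
The date termination becomes effective: 2025/05/25 + 28 days = 2025/06/22. That falls on a Sunday, so it rolls to the next business day, Monday, 2025/06/23.

2025/06/23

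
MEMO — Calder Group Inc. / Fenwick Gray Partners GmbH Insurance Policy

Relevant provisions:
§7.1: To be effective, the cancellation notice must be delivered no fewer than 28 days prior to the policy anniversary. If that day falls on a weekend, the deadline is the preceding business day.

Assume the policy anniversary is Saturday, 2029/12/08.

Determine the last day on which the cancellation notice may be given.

2029/11/09

Counting back 28 calendar days from 2029/12/08 gives 2029/11/10. That is a Saturday, so the deadline moves back to Friday, 2029/11/09.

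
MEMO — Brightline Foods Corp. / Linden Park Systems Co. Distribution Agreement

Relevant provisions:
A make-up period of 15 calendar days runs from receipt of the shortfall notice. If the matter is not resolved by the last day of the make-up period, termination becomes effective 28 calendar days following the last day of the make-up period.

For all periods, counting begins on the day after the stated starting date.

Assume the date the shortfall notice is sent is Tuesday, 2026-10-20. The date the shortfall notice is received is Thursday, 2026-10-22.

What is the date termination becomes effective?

The last day of the make-up period: 15 calendar days after 2026-10-22 is 2026-11-06.
Adding 28 calendar days to 2026-11-06 gives 2026-12-04, which is the date termination becomes effective.

2026-12-04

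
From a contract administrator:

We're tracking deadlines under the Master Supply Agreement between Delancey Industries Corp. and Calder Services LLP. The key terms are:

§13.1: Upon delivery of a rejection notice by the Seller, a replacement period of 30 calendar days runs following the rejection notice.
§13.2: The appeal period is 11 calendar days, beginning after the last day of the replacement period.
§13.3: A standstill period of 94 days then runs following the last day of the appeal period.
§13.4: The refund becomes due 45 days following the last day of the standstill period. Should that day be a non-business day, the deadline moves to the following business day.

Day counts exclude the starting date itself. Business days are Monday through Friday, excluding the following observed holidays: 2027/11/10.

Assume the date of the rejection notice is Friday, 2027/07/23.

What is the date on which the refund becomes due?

Adding 30 calendar days to 2027/07/23 gives 2027/08/22, which is the last day of the replacement period.
Adding 11 calendar days to 2027/08/22 gives 2027/09/02, which is the last day of the appeal period.
The last day of the standstill period: 2027/09/02 + 94 days = 2027/12/05.
The date on which the refund becomes due: 45 calendar days after 2027/12/05 is 2028/01/19. 2028/01/19 is a Wednesday and is not a listed holiday, so no roll-forward applies.

2028/01/19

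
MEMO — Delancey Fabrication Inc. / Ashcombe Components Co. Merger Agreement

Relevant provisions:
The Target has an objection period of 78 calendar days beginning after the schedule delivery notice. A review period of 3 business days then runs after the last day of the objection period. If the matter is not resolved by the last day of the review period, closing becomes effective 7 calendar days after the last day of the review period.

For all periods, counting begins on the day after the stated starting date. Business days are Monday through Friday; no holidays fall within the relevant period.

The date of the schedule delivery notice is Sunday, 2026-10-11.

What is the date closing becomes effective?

The last day of the objection period: 78 calendar days after 2026-10-11 is 2026-12-28.
The last day of the review period: 3 business days after Monday, 2026-12-28, skipping weekends — Dec 29, Dec 30, Dec 31 — lands on Thursday, 2026-12-31.
The date closing becomes effective: 2026-12-31 + 7 days = 2027-01-07.

2027-01-07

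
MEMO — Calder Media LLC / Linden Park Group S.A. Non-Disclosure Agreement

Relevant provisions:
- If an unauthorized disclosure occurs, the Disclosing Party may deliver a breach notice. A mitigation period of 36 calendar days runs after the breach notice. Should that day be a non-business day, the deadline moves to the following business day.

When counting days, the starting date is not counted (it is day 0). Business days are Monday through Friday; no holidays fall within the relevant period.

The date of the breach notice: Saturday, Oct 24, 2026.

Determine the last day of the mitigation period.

The last day of the mitigation period: 36 calendar days after Oct 24, 2026 is Nov 29, 2026. That falls on a Sunday, so it rolls to the next business day, Monday, Nov 30, 2026.

Nov 30, 2026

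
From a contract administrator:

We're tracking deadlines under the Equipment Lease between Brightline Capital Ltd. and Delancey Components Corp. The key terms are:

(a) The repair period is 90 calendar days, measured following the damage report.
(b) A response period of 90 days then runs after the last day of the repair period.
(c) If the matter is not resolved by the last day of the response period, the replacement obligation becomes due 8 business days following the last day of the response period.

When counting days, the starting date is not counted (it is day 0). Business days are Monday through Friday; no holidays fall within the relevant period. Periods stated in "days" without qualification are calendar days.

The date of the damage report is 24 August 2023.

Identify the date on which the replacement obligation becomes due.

1 March 2024

Adding 90 calendar days to 24 August 2023 gives 22 November 2023, which is the last day of the repair period.
The last day of the response period: 22 November 2023 + 90 days = 20 February 2024.
The date on which the replacement obligation becomes due: 8 business days after Tuesday, 20 February 2024, skipping weekends — Feb 21, Feb 22, Feb 23, Feb 26, Feb 27, Feb 28, Feb 29, Mar 1 — lands on Friday, 1 March 2024.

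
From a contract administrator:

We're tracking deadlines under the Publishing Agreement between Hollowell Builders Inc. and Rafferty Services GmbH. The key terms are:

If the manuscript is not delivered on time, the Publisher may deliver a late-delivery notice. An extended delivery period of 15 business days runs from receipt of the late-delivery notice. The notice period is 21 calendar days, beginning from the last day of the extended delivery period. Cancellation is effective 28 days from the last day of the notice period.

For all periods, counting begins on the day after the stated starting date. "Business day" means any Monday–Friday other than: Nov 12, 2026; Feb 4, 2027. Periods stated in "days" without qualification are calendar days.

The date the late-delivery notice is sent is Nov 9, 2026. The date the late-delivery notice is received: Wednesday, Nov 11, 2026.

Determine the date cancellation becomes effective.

Jan 21, 2027

The last day of the extended delivery period: 15 business days after Wednesday, Nov 11, 2026, skipping weekends and the listed holiday on Nov 12 — Nov 13, Nov 16, Nov 17, Nov 18, …, Dec 1, Dec 2, Dec 3 — lands on Thursday, Dec 3, 2026.
The last day of the notice period: Dec 3, 2026 + 21 days = Dec 24, 2026.
The date cancellation becomes effective: 28 calendar days after Dec 24, 2026 is Jan 21, 2027.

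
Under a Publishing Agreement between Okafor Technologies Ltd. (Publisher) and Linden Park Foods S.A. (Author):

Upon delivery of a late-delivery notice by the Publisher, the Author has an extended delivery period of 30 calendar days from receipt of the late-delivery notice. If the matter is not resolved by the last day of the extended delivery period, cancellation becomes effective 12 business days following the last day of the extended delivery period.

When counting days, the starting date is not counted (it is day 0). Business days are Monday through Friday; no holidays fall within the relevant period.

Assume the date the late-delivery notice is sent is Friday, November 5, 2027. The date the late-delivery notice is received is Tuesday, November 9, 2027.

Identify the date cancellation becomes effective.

December 27, 2027

Adding 30 calendar days to November 9, 2027 gives December 9, 2027, which is the last day of the extended delivery period.
The date cancellation becomes effective: 12 business days after Thursday, December 9, 2027, skipping weekends — Dec 10, Dec 13, Dec 14, Dec 15, …, Dec 23, Dec 24, Dec 27 — lands on Monday, December 27, 2027.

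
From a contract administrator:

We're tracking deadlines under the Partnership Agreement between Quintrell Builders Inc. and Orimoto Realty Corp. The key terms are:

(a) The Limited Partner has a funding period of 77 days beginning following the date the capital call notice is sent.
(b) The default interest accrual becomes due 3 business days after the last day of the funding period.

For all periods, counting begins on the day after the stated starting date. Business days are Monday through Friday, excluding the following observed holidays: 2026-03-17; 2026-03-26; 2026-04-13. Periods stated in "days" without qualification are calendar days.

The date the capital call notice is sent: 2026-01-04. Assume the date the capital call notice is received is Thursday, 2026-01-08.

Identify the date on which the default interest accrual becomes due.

Adding 77 calendar days to 2026-01-04 gives 2026-03-22, which is the last day of the funding period.
The date on which the default interest accrual becomes due: counting 3 business days from Sunday, 2026-03-22 (Mar 23, Mar 24, Mar 25, skipping weekends) reaches Wednesday, 2026-03-25.

2026-03-25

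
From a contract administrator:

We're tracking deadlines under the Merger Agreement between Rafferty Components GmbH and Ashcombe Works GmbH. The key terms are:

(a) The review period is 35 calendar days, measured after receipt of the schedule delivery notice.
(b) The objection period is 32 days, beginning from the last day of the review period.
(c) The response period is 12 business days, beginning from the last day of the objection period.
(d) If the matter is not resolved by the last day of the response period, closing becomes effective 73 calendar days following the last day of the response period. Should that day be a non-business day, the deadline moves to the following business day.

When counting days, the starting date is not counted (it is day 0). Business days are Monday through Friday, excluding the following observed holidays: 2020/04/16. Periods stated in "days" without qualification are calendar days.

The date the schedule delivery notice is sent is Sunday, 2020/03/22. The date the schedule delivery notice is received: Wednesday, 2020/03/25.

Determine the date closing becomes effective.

The last day of the review period: 2020/03/25 + 35 days = 2020/04/29.
The last day of the objection period: 2020/04/29 + 32 days = 2020/05/31.
The last day of the response period: 12 business days after Sunday, 2020/05/31, skipping weekends — Jun 1, Jun 2, Jun 3, Jun 4, …, Jun 12, Jun 15, Jun 16 — lands on Tuesday, 2020/06/16.
Adding 73 calendar days to 2020/06/16 gives 2020/08/28, which is the date closing becomes effective. 2020/08/28 is a Friday and is not a listed holiday, so no roll-forward applies.

2020/08/28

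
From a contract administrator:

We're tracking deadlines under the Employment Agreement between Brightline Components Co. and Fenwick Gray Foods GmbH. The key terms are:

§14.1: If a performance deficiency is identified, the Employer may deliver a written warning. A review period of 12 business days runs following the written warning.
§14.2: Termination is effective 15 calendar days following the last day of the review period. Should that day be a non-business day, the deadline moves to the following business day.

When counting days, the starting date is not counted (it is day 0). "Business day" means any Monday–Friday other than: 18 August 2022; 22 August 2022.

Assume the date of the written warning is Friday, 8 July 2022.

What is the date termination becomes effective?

From Friday, 8 July 2022, 12 business days (Jul 11, Jul 12, Jul 13, Jul 14, …, Jul 22, Jul 25, Jul 26, skipping weekends) brings us to Tuesday, 26 July 2022, which is the last day of the review period.
The date termination becomes effective: 26 July 2022 + 15 days = 10 August 2022. 10 August 2022 is a Wednesday and is not a listed holiday, so no roll-forward applies.

10 August 2022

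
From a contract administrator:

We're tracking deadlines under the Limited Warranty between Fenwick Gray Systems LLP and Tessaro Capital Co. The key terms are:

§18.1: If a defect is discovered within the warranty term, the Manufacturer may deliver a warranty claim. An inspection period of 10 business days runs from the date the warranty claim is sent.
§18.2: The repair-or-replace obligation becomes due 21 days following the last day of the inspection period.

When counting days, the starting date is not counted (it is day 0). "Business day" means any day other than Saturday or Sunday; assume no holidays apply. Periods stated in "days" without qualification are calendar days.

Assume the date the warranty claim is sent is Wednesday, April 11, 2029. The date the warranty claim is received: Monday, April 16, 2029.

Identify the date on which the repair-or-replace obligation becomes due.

May 16, 2029

From Wednesday, April 11, 2029, 10 business days (Apr 12, Apr 13, Apr 16, Apr 17, Apr 18, Apr 19, Apr 20, Apr 23, Apr 24, Apr 25, skipping weekends) brings us to Wednesday, April 25, 2029, which is the last day of the inspection period.
The date on which the repair-or-replace obligation becomes due: 21 calendar days after April 25, 2029 is May 16, 2029.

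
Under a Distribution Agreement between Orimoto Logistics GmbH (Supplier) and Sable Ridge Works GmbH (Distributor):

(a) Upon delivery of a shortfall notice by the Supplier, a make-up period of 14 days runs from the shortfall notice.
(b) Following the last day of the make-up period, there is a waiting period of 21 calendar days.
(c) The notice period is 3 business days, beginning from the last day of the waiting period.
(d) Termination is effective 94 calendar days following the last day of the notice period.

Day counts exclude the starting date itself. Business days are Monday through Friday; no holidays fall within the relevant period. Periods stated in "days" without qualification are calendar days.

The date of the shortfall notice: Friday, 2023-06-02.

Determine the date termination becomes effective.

The last day of the make-up period: 2023-06-02 + 14 days = 2023-06-16.
Adding 21 calendar days to 2023-06-16 gives 2023-07-07, which is the last day of the waiting period.
From Friday, 2023-07-07, 3 business days (Jul 10, Jul 11, Jul 12, skipping weekends) brings us to Wednesday, 2023-07-12, which is the last day of the notice period.
Adding 94 calendar days to 2023-07-12 gives 2023-10-14, which is the date termination becomes effective.

2023-10-14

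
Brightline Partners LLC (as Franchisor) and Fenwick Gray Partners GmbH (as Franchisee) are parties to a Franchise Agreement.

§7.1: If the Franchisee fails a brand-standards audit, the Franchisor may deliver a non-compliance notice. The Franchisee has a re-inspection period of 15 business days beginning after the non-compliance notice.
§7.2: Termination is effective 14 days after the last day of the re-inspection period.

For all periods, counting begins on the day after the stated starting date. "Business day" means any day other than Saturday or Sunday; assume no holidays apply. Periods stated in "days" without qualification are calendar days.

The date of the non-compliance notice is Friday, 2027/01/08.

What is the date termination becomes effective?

2027/02/12

From Friday, 2027/01/08, 15 business days (Jan 11, Jan 12, Jan 13, Jan 14, …, Jan 27, Jan 28, Jan 29, skipping weekends) brings us to Friday, 2027/01/29, which is the last day of the re-inspection period.
Adding 14 calendar days to 2027/01/29 gives 2027/02/12, which is the date termination becomes effective.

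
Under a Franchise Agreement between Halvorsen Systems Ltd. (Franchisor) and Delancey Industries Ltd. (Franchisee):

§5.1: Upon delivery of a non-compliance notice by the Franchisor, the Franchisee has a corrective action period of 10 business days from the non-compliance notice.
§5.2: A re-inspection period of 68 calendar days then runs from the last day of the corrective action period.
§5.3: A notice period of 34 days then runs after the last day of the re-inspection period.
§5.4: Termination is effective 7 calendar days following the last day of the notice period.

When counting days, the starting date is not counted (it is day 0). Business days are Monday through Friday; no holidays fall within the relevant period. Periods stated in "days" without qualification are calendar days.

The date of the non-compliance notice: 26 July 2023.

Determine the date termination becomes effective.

From Wednesday, 26 July 2023, 10 business days (Jul 27, Jul 28, Jul 31, Aug 1, Aug 2, Aug 3, Aug 4, Aug 7, Aug 8, Aug 9, skipping weekends) brings us to Wednesday, 9 August 2023, which is the last day of the corrective action period.
Adding 68 calendar days to 9 August 2023 gives 16 October 2023, which is the last day of the re-inspection period.
The last day of the notice period: 34 calendar days after 16 October 2023 is 19 November 2023.
The date termination becomes effective: 19 November 2023 + 7 days = 26 November 2023.

26 November 2023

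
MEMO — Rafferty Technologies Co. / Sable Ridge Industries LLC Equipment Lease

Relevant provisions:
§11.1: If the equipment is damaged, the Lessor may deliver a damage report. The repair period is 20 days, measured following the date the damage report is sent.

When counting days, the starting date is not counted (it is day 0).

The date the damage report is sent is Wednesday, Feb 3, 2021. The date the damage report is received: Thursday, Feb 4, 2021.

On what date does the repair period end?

Feb 23, 2021

The last day of the repair period: 20 calendar days after Feb 3, 2021 is Feb 23, 2021.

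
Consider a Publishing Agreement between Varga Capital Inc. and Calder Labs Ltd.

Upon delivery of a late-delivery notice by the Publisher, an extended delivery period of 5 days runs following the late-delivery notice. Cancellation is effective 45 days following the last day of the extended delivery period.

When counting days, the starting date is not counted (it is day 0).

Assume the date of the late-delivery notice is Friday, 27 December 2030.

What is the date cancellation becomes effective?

15 February 2031

Adding 5 calendar days to 27 December 2030 gives 1 January 2031, which is the last day of the extended delivery period.
The date cancellation becomes effective: 1 January 2031 + 45 days = 15 February 2031.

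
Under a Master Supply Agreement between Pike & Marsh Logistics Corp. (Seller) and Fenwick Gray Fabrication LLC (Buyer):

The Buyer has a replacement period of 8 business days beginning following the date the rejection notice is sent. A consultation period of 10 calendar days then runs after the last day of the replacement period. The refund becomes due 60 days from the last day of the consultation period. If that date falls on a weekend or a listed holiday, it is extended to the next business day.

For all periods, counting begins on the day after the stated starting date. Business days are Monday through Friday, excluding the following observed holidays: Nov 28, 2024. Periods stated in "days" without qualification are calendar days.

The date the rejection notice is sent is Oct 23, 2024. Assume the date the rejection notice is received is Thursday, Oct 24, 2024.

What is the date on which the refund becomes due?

Jan 13, 2025

The last day of the replacement period: 8 business days after Wednesday, Oct 23, 2024, skipping weekends — Oct 24, Oct 25, Oct 28, Oct 29, Oct 30, Oct 31, Nov 1, Nov 4 — lands on Monday, Nov 4, 2024.
The last day of the consultation period: Nov 4, 2024 + 10 days = Nov 14, 2024.
The date on which the refund becomes due: Nov 14, 2024 + 60 days = Jan 13, 2025. Jan 13, 2025 is a Monday and is not a listed holiday, so no roll-forward applies.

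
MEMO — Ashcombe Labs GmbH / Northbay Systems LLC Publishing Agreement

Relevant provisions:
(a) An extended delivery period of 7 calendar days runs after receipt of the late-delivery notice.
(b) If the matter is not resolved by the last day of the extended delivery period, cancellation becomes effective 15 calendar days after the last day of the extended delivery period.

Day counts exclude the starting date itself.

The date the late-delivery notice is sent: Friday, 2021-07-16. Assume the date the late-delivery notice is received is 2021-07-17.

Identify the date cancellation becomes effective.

2021-08-08

Adding 7 calendar days to 2021-07-17 gives 2021-07-24, which is the last day of the extended delivery period.
The date cancellation becomes effective: 2021-07-24 + 15 days = 2021-08-08.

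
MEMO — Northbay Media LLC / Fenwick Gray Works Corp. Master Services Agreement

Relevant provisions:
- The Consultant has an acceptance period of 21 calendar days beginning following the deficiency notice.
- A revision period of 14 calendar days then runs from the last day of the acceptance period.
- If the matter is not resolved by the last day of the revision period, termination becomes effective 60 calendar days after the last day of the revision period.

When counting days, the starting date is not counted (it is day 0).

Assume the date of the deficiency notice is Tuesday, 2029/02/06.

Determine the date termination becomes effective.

Adding 21 calendar days to 2029/02/06 gives 2029/02/27, which is the last day of the acceptance period.
Adding 14 calendar days to 2029/02/27 gives 2029/03/13, which is the last day of the revision period.
Adding 60 calendar days to 2029/03/13 gives 2029/05/12, which is the date termination becomes effective.

2029/05/12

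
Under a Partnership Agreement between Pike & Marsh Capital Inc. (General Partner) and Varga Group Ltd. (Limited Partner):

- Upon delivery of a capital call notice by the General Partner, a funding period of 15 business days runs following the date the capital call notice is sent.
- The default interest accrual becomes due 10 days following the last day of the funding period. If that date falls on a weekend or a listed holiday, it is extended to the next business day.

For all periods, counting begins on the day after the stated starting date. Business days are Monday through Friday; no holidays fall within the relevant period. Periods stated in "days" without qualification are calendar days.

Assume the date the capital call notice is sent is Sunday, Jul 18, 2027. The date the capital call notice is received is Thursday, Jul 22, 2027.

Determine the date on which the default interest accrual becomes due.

Aug 16, 2027

The last day of the funding period: 15 business days after Sunday, Jul 18, 2027, skipping weekends — Jul 19, Jul 20, Jul 21, Jul 22, …, Aug 4, Aug 5, Aug 6 — lands on Friday, Aug 6, 2027.
The date on which the default interest accrual becomes due: Aug 6, 2027 + 10 days = Aug 16, 2027. Aug 16, 2027 is a Monday, so no roll-forward applies.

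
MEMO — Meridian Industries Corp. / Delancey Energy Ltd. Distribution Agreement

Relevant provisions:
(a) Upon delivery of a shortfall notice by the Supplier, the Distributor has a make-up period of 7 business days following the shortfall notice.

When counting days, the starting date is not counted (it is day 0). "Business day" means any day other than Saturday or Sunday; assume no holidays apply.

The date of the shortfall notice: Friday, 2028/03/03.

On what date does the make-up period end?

2028/03/14

The last day of the make-up period: 7 business days after Friday, 2028/03/03, skipping weekends — Mar 6, Mar 7, Mar 8, Mar 9, Mar 10, Mar 13, Mar 14 — lands on Tuesday, 2028/03/14.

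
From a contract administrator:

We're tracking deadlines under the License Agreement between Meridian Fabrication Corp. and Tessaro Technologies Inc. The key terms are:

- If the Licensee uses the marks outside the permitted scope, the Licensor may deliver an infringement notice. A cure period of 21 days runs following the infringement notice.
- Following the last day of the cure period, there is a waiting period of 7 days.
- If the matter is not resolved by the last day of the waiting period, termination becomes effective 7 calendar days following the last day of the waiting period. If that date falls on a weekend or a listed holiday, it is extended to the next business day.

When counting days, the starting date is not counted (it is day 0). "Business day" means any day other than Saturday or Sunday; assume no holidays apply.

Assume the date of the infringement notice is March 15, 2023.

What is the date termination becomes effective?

Adding 21 calendar days to March 15, 2023 gives April 5, 2023, which is the last day of the cure period.
The last day of the waiting period: 7 calendar days after April 5, 2023 is April 12, 2023.
The date termination becomes effective: 7 calendar days after April 12, 2023 is April 19, 2023. April 19, 2023 is a Wednesday, so no roll-forward applies.

April 19, 2023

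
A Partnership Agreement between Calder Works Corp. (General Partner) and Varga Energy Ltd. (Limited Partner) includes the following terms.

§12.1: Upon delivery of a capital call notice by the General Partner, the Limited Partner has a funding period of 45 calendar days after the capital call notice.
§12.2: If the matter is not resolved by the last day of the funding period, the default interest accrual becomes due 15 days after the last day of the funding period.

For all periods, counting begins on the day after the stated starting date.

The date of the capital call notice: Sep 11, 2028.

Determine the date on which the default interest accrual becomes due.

The last day of the funding period: Sep 11, 2028 + 45 days = Oct 26, 2028.
The date on which the default interest accrual becomes due: 15 calendar days after Oct 26, 2028 is Nov 10, 2028.

Nov 10, 2028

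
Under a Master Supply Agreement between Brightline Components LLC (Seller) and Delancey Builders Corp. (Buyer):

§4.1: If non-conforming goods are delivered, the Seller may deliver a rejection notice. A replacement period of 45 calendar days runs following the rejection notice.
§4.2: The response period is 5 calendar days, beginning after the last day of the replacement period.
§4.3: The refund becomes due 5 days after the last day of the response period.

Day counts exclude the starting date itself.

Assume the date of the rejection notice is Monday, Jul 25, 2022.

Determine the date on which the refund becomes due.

Adding 45 calendar days to Jul 25, 2022 gives Sep 8, 2022, which is the last day of the replacement period.
The last day of the response period: 5 calendar days after Sep 8, 2022 is Sep 13, 2022.
The date on which the refund becomes due: Sep 13, 2022 + 5 days = Sep 18, 2022.

Sep 18, 2022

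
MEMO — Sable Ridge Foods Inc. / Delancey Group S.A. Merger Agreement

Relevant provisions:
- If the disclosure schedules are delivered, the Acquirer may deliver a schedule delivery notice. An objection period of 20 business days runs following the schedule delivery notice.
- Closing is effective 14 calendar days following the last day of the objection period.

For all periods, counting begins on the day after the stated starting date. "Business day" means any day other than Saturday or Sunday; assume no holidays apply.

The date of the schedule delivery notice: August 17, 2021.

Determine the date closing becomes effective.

September 28, 2021

The last day of the objection period: 20 business days after Tuesday, August 17, 2021, skipping weekends — Aug 18, Aug 19, Aug 20, Aug 23, …, Sep 10, Sep 13, Sep 14 — lands on Tuesday, September 14, 2021.
The date closing becomes effective: 14 calendar days after September 14, 2021 is September 28, 2021.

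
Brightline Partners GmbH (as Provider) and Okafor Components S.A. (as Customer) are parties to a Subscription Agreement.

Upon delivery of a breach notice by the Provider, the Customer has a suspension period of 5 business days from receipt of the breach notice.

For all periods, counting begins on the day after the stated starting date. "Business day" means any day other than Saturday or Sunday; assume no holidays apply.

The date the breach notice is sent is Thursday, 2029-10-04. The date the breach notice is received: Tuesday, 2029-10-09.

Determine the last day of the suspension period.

The last day of the suspension period: 5 business days after Tuesday, 2029-10-09, skipping weekends — Oct 10, Oct 11, Oct 12, Oct 15, Oct 16 — lands on Tuesday, 2029-10-16.

2029-10-16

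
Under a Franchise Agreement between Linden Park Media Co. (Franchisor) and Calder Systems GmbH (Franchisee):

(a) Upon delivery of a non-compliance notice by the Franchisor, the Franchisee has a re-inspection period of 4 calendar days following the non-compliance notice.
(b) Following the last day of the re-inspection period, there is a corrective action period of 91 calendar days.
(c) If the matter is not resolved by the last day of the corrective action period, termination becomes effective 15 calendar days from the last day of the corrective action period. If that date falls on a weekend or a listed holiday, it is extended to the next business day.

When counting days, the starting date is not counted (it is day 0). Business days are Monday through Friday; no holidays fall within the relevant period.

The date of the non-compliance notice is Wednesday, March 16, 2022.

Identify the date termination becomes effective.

The last day of the re-inspection period: 4 calendar days after March 16, 2022 is March 20, 2022.
The last day of the corrective action period: March 20, 2022 + 91 days = June 19, 2022.
The date termination becomes effective: 15 calendar days after June 19, 2022 is July 4, 2022. July 4, 2022 is a Monday, so no roll-forward applies.

July 4, 2022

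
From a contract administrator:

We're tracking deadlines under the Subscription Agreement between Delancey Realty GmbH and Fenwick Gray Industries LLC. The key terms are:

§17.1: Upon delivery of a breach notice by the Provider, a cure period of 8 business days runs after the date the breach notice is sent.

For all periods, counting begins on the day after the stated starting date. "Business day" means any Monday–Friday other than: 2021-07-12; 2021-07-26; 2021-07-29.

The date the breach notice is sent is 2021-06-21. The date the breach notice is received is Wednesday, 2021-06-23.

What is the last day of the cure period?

From Monday, 2021-06-21, 8 business days (Jun 22, Jun 23, Jun 24, Jun 25, Jun 28, Jun 29, Jun 30, Jul 1, skipping weekends) brings us to Thursday, 2021-07-01, which is the last day of the cure period.

2021-07-01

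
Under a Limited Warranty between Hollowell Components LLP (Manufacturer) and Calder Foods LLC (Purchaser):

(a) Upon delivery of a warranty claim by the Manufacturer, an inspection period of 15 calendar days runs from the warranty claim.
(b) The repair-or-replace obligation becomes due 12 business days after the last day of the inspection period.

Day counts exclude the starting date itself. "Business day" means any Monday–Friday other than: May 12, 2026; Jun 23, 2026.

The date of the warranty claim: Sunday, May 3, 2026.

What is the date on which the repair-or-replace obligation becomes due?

Jun 3, 2026

The last day of the inspection period: 15 calendar days after May 3, 2026 is May 18, 2026.
From Monday, May 18, 2026, 12 business days (May 19, May 20, May 21, May 22, …, Jun 1, Jun 2, Jun 3, skipping weekends) brings us to Wednesday, Jun 3, 2026, which is the date on which the repair-or-replace obligation becomes due.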